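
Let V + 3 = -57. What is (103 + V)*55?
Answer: 2365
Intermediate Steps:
V = -60 (V = -3 - 57 = -60)
(103 + V)*55 = (103 - 60)*55 = 43*55 = 2365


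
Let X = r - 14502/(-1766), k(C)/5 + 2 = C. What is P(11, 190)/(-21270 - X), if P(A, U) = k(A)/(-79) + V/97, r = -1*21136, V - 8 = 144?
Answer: -6748769/962265899 ≈ -0.0070134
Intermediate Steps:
k(C) = -10 + 5*C
V = 152 (V = 8 + 144 = 152)
r = -21136
X = -18655837/883 (X = -21136 - 14502/(-1766) = -21136 - 14502*(-1)/1766 = -21136 - 1*(-7251/883) = -21136 + 7251/883 = -18655837/883 ≈ -21128.)
P(A, U) = 12978/7663 - 5*A/79 (P(A, U) = (-10 + 5*A)/(-79) + 152/97 = (-10 + 5*A)*(-1/79) + 152*(1/97) = (10/79 - 5*A/79) + 152/97 = 12978/7663 - 5*A/79)
P(11, 190)/(-21270 - X) = (12978/7663 - 5/79*11)/(-21270 - 1*(-18655837/883)) = (12978/7663 - 55/79)/(-21270 + 18655837/883) = 7643/(7663*(-125573/883)) = (7643/7663)*(-883/125573) = -6748769/962265899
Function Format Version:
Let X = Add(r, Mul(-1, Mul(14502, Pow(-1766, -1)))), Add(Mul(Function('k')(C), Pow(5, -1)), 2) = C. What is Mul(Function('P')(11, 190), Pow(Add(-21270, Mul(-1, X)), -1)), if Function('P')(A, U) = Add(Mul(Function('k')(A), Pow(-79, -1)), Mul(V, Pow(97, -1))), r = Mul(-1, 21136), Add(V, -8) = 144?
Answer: Rational(-6748769, 962265899) ≈ -0.0070134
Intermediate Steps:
Function('k')(C) = Add(-10, Mul(5, C))
V = 152 (V = Add(8, 144) = 152)
r = -21136
X = Rational(-18655837, 883) (X = Add(-21136, Mul(-1, Mul(14502, Pow(-1766, -1)))) = Add(-21136, Mul(-1, Mul(14502, Rational(-1, 1766)))) = Add(-21136, Mul(-1, Rational(-7251, 883))) = Add(-21136, Rational(7251, 883)) = Rational(-18655837, 883) ≈ -21128.)
Function('P')(A, U) = Add(Rational(12978, 7663), Mul(Rational(-5, 79), A)) (Function('P')(A, U) = Add(Mul(Add(-10, Mul(5, A)), Pow(-79, -1)), Mul(152, Pow(97, -1))) = Add(Mul(Add(-10, Mul(5, A)), Rational(-1, 79)), Mul(152, Rational(1, 97))) = Add(Add(Rational(10, 79), Mul(Rational(-5, 79), A)), Rational(152, 97)) = Add(Rational(12978, 7663), Mul(Rational(-5, 79), A)))
Mul(Function('P')(11, 190), Pow(Add(-21270, Mul(-1, X)), -1)) = Mul(Add(Rational(12978, 7663), Mul(Rational(-5, 79), 11)), Pow(Add(-21270, Mul(-1, Rational(-18655837, 883))), -1)) = Mul(Add(Rational(12978, 7663), Rational(-55, 79)), Pow(Add(-21270, Rational(18655837, 883)), -1)) = Mul(Rational(7643, 7663), Pow(Rational(-125573, 883), -1)) = Mul(Rational(7643, 7663), Rational(-883, 125573)) = Rational(-6748769, 962265899)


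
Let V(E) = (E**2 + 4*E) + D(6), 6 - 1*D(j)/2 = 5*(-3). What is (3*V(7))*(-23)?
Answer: -8211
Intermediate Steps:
D(j) = 42 (D(j) = 12 - 10*(-3) = 12 - 2*(-15) = 12 + 30 = 42)
V(E) = 42 + E**2 + 4*E (V(E) = (E**2 + 4*E) + 42 = 42 + E**2 + 4*E)
(3*V(7))*(-23) = (3*(42 + 7**2 + 4*7))*(-23) = (3*(42 + 49 + 28))*(-23) = (3*119)*(-23) = 357*(-23) = -8211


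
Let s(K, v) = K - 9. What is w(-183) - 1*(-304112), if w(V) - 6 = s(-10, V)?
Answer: 304099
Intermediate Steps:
s(K, v) = -9 + K
w(V) = -13 (w(V) = 6 + (-9 - 10) = 6 - 19 = -13)
w(-183) - 1*(-304112) = -13 - 1*(-304112) = -13 + 304112 = 304099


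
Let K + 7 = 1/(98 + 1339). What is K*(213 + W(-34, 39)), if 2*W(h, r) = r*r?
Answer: -3263821/479 ≈ -6813.8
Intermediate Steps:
K = -10058/1437 (K = -7 + 1/(98 + 1339) = -7 + 1/1437 = -10058/1437 ≈ -6.9993)
W(h, r) = r²/2 (W(h, r) = (r*r)/2 = r²/2)
K*(213 + W(-34, 39)) = -10058*(213 + (½)*39²)/1437 = -10058*(213 + (½)*1521)/1437 = -10058*(213 + 1521/2)/1437 = -10058/1437*1947/2 = -3263821/479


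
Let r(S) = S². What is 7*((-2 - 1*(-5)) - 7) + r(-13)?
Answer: 141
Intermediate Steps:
7*((-2 - 1*(-5)) - 7) + r(-13) = 7*((-2 - 1*(-5)) - 7) + (-13)² = 7*((-2 + 5) - 7) + 169 = 7*(3 - 7) + 169 = 7*(-4) + 169 = -28 + 169 = 141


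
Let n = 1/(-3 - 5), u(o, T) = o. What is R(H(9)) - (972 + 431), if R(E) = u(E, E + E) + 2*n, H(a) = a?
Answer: -5577/4 ≈ -1394.3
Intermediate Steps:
n = -⅛ (n = 1/(-8) = -⅛ ≈ -0.12500)
R(E) = -¼ + E (R(E) = E + 2*(-⅛) = E - ¼ = -¼ + E)
R(H(9)) - (972 + 431) = (-¼ + 9) - (972 + 431) = 35/4 - 1*1403 = 35/4 - 1403 = -5577/4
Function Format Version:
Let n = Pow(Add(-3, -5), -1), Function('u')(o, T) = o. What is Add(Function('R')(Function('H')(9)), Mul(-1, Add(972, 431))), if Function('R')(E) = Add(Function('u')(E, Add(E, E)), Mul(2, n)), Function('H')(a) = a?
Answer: Rational(-5577, 4) ≈ -1394.3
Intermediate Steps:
n = Rational(-1, 8) (n = Pow(-8, -1) = Rational(-1, 8) ≈ -0.12500)
Function('R')(E) = Add(Rational(-1, 4), E) (Function('R')(E) = Add(E, Mul(2, Rational(-1, 8))) = Add(E, Rational(-1, 4)) = Add(Rational(-1, 4), E))
Add(Function('R')(Function('H')(9)), Mul(-1, Add(972, 431))) = Add(Add(Rational(-1, 4), 9), Mul(-1, Add(972, 431))) = Add(Rational(35, 4), Mul(-1, 1403)) = Add(Rational(35, 4), -1403) = Rational(-5577, 4)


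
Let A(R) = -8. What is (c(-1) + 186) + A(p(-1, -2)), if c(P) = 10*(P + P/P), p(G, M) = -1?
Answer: 178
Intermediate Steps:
c(P) = 10 + 10*P (c(P) = 10*(P + 1) = 10*(1 + P) = 10 + 10*P)
(c(-1) + 186) + A(p(-1, -2)) = ((10 + 10*(-1)) + 186) - 8 = ((10 - 10) + 186) - 8 = (0 + 186) - 8 = 186 - 8 = 178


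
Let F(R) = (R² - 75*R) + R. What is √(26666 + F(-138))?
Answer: √55922 ≈ 236.48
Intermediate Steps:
F(R) = R² - 74*R
√(26666 + F(-138)) = √(26666 - 138*(-74 - 138)) = √(26666 - 138*(-212)) = √(26666 + 29256) = √55922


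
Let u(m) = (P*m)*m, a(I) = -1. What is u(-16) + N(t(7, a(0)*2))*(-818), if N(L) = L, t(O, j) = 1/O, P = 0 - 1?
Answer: -2610/7 ≈ -372.86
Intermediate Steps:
P = -1
t(O, j) = 1/O
u(m) = -m² (u(m) = (-m)*m = -m²)
u(-16) + N(t(7, a(0)*2))*(-818) = -1*(-16)² - 818/7 = -1*256 + (⅐)*(-818) = -256 - 818/7 = -2610/7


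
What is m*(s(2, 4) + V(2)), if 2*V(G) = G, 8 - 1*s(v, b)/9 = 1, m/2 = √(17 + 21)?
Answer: 128*√38 ≈ 789.04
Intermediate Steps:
m = 2*√38 (m = 2*√(17 + 21) = 2*√38 ≈ 12.329)
s(v, b) = 63 (s(v, b) = 72 - 9*1 = 72 - 9 = 63)
V(G) = G/2
m*(s(2, 4) + V(2)) = (2*√38)*(63 + (½)*2) = (2*√38)*(63 + 1) = (2*√38)*64 = 128*√38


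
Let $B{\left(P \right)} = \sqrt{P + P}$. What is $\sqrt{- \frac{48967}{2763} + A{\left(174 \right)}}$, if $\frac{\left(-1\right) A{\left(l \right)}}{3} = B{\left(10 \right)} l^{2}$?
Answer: $\frac{\sqrt{-15032869 - 154088067096 \sqrt{5}}}{921} \approx 637.35 i$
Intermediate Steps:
$B{\left(P \right)} = \sqrt{2} \sqrt{P}$ ($B{\left(P \right)} = \sqrt{2 P} = \sqrt{2} \sqrt{P}$)
$A{\left(l \right)} = - 6 \sqrt{5} l^{2}$ ($A{\left(l \right)} = - 3 \sqrt{2} \sqrt{10} l^{2} = - 3 \cdot 2 \sqrt{5} l^{2} = - 6 \sqrt{5} l^{2}$)
$\sqrt{- \frac{48967}{2763} + A{\left(174 \right)}} = \sqrt{- \frac{48967}{2763} - 6 \sqrt{5} \cdot 174^{2}} = \sqrt{\left(-48967\right) \frac{1}{2763} - 6 \sqrt{5} \cdot 30276} = \sqrt{- \frac{48967}{2763} - 181656 \sqrt{5}}$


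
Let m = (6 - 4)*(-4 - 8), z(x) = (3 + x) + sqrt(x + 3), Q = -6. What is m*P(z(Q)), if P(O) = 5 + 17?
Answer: -528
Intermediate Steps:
z(x) = 3 + x + sqrt(3 + x) (z(x) = (3 + x) + sqrt(3 + x) = 3 + x + sqrt(3 + x))
m = -24 (m = 2*(-12) = -24)
P(O) = 22
m*P(z(Q)) = -24*22 = -528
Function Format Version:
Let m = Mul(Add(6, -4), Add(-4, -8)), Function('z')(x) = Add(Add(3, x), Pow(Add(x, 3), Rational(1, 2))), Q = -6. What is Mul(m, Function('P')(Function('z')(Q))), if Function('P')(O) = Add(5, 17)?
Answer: -528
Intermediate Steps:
Function('z')(x) = Add(3, x, Pow(Add(3, x), Rational(1, 2))) (Function('z')(x) = Add(Add(3, x), Pow(Add(3, x), Rational(1, 2))) = Add(3, x, Pow(Add(3, x), Rational(1, 2))))
m = -24 (m = Mul(2, -12) = -24)
Function('P')(O) = 22
Mul(m, Function('P')(Function('z')(Q))) = Mul(-24, 22) = -528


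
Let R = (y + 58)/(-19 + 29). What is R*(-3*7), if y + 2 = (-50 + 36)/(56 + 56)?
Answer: -9387/80 ≈ -117.34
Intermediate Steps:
y = -17/8 (y = -2 + (-50 + 36)/(56 + 56) = -2 - 14/112 = -2 - 14*1/112 = -2 - ⅛ = -17/8 ≈ -2.1250)
R = 447/80 (R = (-17/8 + 58)/(-19 + 29) = (447/8)/10 = (447/8)*(⅒) = 447/80 ≈ 5.5875)
R*(-3*7) = 447*(-3*7)/80 = (447/80)*(-21) = -9387/80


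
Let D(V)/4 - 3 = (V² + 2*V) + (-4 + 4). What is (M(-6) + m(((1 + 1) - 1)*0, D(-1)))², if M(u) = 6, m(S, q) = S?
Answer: 36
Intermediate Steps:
D(V) = 12 + 4*V² + 8*V (D(V) = 12 + 4*((V² + 2*V) + (-4 + 4)) = 12 + 4*((V² + 2*V) + 0) = 12 + 4*(V² + 2*V) = 12 + (4*V² + 8*V) = 12 + 4*V² + 8*V)
(M(-6) + m(((1 + 1) - 1)*0, D(-1)))² = (6 + ((1 + 1) - 1)*0)² = (6 + (2 - 1)*0)² = (6 + 1*0)² = (6 + 0)² = 6² = 36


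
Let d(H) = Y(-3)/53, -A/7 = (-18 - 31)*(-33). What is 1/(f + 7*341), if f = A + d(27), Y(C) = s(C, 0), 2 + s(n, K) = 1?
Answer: -53/473397 ≈ -0.00011196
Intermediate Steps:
s(n, K) = -1 (s(n, K) = -2 + 1 = -1)
Y(C) = -1
A = -11319 (A = -7*(-18 - 31)*(-33) = -(-343)*(-33) = -7*1617 = -11319)
d(H) = -1/53
f = -599908/53 (f = -11319 - 1/53 = -599908/53 ≈ -11319.)
1/(f + 7*341) = 1/(-599908/53 + 7*341) = 1/(-599908/53 + 2387) = 1/(-473397/53) = -53/473397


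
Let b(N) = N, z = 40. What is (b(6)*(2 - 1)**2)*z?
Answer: 240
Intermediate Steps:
(b(6)*(2 - 1)**2)*z = (6*(2 - 1)**2)*40 = (6*1**2)*40 = (6*1)*40 = 6*40 = 240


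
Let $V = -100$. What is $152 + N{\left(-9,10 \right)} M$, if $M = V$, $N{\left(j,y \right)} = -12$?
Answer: $1352$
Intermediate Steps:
$M = -100$
$152 + N{\left(-9,10 \right)} M = 152 - -1200 = 152 + 1200 = 1352$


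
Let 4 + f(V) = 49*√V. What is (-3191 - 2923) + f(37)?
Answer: -6118 + 49*√37 ≈ -5819.9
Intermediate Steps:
f(V) = -4 + 49*√V
(-3191 - 2923) + f(37) = (-3191 - 2923) + (-4 + 49*√37) = -6114 + (-4 + 49*√37) = -6118 + 49*√37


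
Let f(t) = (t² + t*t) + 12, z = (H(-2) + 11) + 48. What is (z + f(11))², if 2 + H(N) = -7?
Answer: 92416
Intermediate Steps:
H(N) = -9 (H(N) = -2 - 7 = -9)
z = 50 (z = (-9 + 11) + 48 = 2 + 48 = 50)
f(t) = 12 + 2*t² (f(t) = (t² + t²) + 12 = 2*t² + 12 = 12 + 2*t²)
(z + f(11))² = (50 + (12 + 2*11²))² = (50 + (12 + 2*121))² = (50 + (12 + 242))² = (50 + 254)² = 304² = 92416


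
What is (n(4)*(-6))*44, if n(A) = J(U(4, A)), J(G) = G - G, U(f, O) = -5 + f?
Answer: 0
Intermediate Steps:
J(G) = 0
n(A) = 0
(n(4)*(-6))*44 = (0*(-6))*44 = 0*44 = 0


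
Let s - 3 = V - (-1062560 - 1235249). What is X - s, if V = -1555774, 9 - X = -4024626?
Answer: 3282597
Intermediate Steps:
X = 4024635 (X = 9 - 1*(-4024626) = 9 + 4024626 = 4024635)
s = 742038 (s = 3 + (-1555774 - (-1062560 - 1235249)) = 3 + (-1555774 - 1*(-2297809)) = 3 + (-1555774 + 2297809) = 3 + 742035 = 742038)
X - s = 4024635 - 1*742038 = 4024635 - 742038 = 3282597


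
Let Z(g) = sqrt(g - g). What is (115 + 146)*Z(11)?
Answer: 0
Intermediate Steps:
Z(g) = 0 (Z(g) = sqrt(0) = 0)
(115 + 146)*Z(11) = (115 + 146)*0 = 261*0 = 0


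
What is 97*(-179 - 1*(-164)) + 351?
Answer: -1104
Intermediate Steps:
97*(-179 - 1*(-164)) + 351 = 97*(-179 + 164) + 351 = 97*(-15) + 351 = -1455 + 351 = -1104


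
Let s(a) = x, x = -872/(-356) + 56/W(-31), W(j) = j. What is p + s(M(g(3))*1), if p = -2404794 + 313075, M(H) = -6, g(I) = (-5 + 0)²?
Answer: -5771050947/2759 ≈ -2.0917e+6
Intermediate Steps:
g(I) = 25 (g(I) = (-5)² = 25)
p = -2091719
x = 1774/2759 (x = -872/(-356) + 56/(-31) = -872*(-1/356) + 56*(-1/31) = 218/89 - 56/31 = 1774/2759 ≈ 0.64299)
s(a) = 1774/2759
p + s(M(g(3))*1) = -2091719 + 1774/2759 = -5771050947/2759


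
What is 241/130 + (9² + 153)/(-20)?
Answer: -128/13 ≈ -9.8462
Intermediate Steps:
241/130 + (9² + 153)/(-20) = 241*(1/130) + (81 + 153)*(-1/20) = 241/130 + 234*(-1/20) = 241/130 - 117/10 = -128/13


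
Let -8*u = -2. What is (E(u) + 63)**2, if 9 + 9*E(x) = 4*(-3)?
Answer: 33124/9 ≈ 3680.4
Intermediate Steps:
u = 1/4 (u = -1/8*(-2) = 1/4 ≈ 0.25000)
E(x) = -7/3 (E(x) = -1 + (4*(-3))/9 = -1 + (1/9)*(-12) = -1 - 4/3 = -7/3)
(E(u) + 63)**2 = (-7/3 + 63)**2 = (182/3)**2 = 33124/9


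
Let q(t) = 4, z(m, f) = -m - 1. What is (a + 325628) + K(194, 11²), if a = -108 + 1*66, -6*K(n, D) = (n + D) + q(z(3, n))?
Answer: 1953197/6 ≈ 3.2553e+5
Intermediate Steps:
z(m, f) = -1 - m
K(n, D) = -⅔ - D/6 - n/6 (K(n, D) = -((n + D) + 4)/6 = -((D + n) + 4)/6 = -(4 + D + n)/6 = -⅔ - D/6 - n/6)
a = -42 (a = -108 + 66 = -42)
(a + 325628) + K(194, 11²) = (-42 + 325628) + (-⅔ - ⅙*11² - ⅙*194) = 325586 + (-⅔ - ⅙*121 - 97/3) = 325586 + (-⅔ - 121/6 - 97/3) = 325586 - 319/6 = 1953197/6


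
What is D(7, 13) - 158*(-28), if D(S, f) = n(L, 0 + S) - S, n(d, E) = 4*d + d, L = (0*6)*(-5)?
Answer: 4417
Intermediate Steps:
L = 0 (L = 0*(-5) = 0)
n(d, E) = 5*d
D(S, f) = -S (D(S, f) = 5*0 - S = 0 - S = -S)
D(7, 13) - 158*(-28) = -1*7 - 158*(-28) = -7 + 4424 = 4417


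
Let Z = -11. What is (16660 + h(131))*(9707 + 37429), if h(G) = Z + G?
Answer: 790942080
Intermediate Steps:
h(G) = -11 + G
(16660 + h(131))*(9707 + 37429) = (16660 + (-11 + 131))*(9707 + 37429) = (16660 + 120)*47136 = 16780*47136 = 790942080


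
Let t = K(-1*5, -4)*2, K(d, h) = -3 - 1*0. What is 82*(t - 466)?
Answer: -38704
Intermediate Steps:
K(d, h) = -3 (K(d, h) = -3 + 0 = -3)
t = -6 (t = -3*2 = -6)
82*(t - 466) = 82*(-6 - 466) = 82*(-472) = -38704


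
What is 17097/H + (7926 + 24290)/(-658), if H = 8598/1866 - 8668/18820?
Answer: 1349416533/331256 ≈ 4073.6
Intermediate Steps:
H = 6068328/1463255 (H = 8598*(1/1866) - 8668*1/18820 = 1433/311 - 2167/4705 = 6068328/1463255 ≈ 4.1471)
17097/H + (7926 + 24290)/(-658) = 17097/(6068328/1463255) + (7926 + 24290)/(-658) = 17097*(1463255/6068328) + 32216*(-1/658) = 203392445/49336 - 16108/329 = 1349416533/331256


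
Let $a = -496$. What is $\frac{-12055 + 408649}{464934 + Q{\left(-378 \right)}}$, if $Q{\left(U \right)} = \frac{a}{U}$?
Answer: $\frac{3407103}{3994217} \approx 0.85301$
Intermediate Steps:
$Q{\left(U \right)} = - \frac{496}{U}$
$\frac{-12055 + 408649}{464934 + Q{\left(-378 \right)}} = \frac{-12055 + 408649}{464934 - \frac{496}{-378}} = \frac{396594}{464934 - - \frac{248}{189}} = \frac{396594}{464934 + \frac{248}{189}} = \frac{396594}{\frac{87872774}{189}} = 396594 \cdot \frac{189}{87872774} = \frac{3407103}{3994217}$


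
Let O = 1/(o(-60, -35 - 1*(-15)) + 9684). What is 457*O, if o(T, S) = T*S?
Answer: 457/10884 ≈ 0.041988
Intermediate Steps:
o(T, S) = S*T
O = 1/10884 (O = 1/((-35 - 1*(-15))*(-60) + 9684) = 1/((-35 + 15)*(-60) + 9684) = 1/(-20*(-60) + 9684) = 1/(1200 + 9684) = 1/10884 ≈ 9.1878e-5)
457*O = 457*(1/10884) = 457/10884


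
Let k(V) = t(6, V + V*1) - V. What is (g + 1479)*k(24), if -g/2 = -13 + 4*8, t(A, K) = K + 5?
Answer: 41789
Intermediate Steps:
t(A, K) = 5 + K
k(V) = 5 + V (k(V) = (5 + (V + V*1)) - V = (5 + (V + V)) - V = (5 + 2*V) - V = 5 + V)
g = -38 (g = -2*(-13 + 4*8) = -2*(-13 + 32) = -2*19 = -38)
(g + 1479)*k(24) = (-38 + 1479)*(5 + 24) = 1441*29 = 41789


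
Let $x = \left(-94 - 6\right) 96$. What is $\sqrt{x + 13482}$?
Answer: $\sqrt{3882} \approx 62.306$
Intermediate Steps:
$x = -9600$ ($x = \left(-100\right) 96 = -9600$)
$\sqrt{x + 13482} = \sqrt{-9600 + 13482} = \sqrt{3882}$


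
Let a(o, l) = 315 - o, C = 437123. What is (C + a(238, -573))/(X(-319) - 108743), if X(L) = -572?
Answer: -87440/21863 ≈ -3.9995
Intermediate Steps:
(C + a(238, -573))/(X(-319) - 108743) = (437123 + (315 - 1*238))/(-572 - 108743) = (437123 + (315 - 238))/(-109315) = (437123 + 77)*(-1/109315) = 437200*(-1/109315) = -87440/21863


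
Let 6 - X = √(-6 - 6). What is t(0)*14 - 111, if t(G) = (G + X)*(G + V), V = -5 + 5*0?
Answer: -531 + 140*I*√3 ≈ -531.0 + 242.49*I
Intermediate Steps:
X = 6 - 2*I*√3 (X = 6 - √(-6 - 6) = 6 - √(-12) = 6 - 2*I*√3 ≈ 6.0 - 3.4641*I)
V = -5 (V = -5 + 0 = -5)
t(G) = (-5 + G)*(6 + G - 2*I*√3) (t(G) = (G + (6 - 2*I*√3))*(G - 5) = (6 + G - 2*I*√3)*(-5 + G) = (-5 + G)*(6 + G - 2*I*√3))
t(0)*14 - 111 = (-30 + 0 + 0² + 10*I*√3 - 2*I*0*√3)*14 - 111 = (-30 + 0 + 0 + 10*I*√3 + 0)*14 - 111 = (-30 + 10*I*√3)*14 - 111 = (-420 + 140*I*√3) - 111 = -531 + 140*I*√3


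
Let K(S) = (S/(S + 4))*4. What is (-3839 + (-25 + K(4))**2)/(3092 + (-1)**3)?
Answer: -3310/3091 ≈ -1.0709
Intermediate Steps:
K(S) = 4*S/(4 + S) (K(S) = (S/(4 + S))*4 = 4*S/(4 + S))
(-3839 + (-25 + K(4))**2)/(3092 + (-1)**3) = (-3839 + (-25 + 4*4/(4 + 4))**2)/(3092 + (-1)**3) = (-3839 + (-25 + 4*4/8)**2)/(3092 - 1) = (-3839 + (-25 + 4*4*(1/8))**2)/3091 = (-3839 + (-25 + 2)**2)*(1/3091) = (-3839 + (-23)**2)*(1/3091) = (-3839 + 529)*(1/3091) = -3310*1/3091 = -3310/3091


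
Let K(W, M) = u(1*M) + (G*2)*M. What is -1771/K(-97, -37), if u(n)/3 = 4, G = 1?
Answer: 1771/62 ≈ 28.565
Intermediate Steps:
u(n) = 12 (u(n) = 3*4 = 12)
K(W, M) = 12 + 2*M (K(W, M) = 12 + (1*2)*M = 12 + 2*M)
-1771/K(-97, -37) = -1771/(12 + 2*(-37)) = -1771/(12 - 74) = -1771/(-62) = -1771*(-1/62) = 1771/62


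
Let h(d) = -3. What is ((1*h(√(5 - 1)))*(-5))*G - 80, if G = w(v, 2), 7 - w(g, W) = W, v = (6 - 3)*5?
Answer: -5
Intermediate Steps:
v = 15 (v = 3*5 = 15)
w(g, W) = 7 - W
G = 5 (G = 7 - 1*2 = 7 - 2 = 5)
((1*h(√(5 - 1)))*(-5))*G - 80 = ((1*(-3))*(-5))*5 - 80 = -3*(-5)*5 - 80 = 15*5 - 80 = 75 - 80 = -5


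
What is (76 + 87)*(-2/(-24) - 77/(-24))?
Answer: 12877/24 ≈ 536.54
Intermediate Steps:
(76 + 87)*(-2/(-24) - 77/(-24)) = 163*(-2*(-1/24) - 77*(-1/24)) = 163*(1/12 + 77/24) = 163*(79/24) = 12877/24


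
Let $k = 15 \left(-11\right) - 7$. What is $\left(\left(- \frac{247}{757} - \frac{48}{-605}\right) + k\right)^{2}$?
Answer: $\frac{6223082879937361}{209750260225} \approx 29669.0$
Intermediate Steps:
$k = -172$ ($k = -165 - 7 = -172$)
$\left(\left(- \frac{247}{757} - \frac{48}{-605}\right) + k\right)^{2} = \left(\left(- \frac{247}{757} - \frac{48}{-605}\right) - 172\right)^{2} = \left(\left(\left(-247\right) \frac{1}{757} - - \frac{48}{605}\right) - 172\right)^{2} = \left(\left(- \frac{247}{757} + \frac{48}{605}\right) - 172\right)^{2} = \left(- \frac{113099}{457985} - 172\right)^{2} = \left(- \frac{78886519}{457985}\right)^{2} = \frac{6223082879937361}{209750260225}$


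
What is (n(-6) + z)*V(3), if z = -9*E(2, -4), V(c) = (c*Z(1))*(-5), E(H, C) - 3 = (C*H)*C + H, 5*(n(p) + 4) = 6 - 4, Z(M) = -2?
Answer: -10098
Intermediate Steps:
n(p) = -18/5 (n(p) = -4 + (6 - 4)/5 = -4 + (⅕)*2 = -4 + ⅖ = -18/5)
E(H, C) = 3 + H + H*C² (E(H, C) = 3 + ((C*H)*C + H) = 3 + (H*C² + H) = 3 + (H + H*C²) = 3 + H + H*C²)
V(c) = 10*c (V(c) = (c*(-2))*(-5) = -2*c*(-5) = 10*c)
z = -333 (z = -9*(3 + 2 + 2*(-4)²) = -9*(3 + 2 + 2*16) = -9*(3 + 2 + 32) = -9*37 = -333)
(n(-6) + z)*V(3) = (-18/5 - 333)*(10*3) = -1683/5*30 = -10098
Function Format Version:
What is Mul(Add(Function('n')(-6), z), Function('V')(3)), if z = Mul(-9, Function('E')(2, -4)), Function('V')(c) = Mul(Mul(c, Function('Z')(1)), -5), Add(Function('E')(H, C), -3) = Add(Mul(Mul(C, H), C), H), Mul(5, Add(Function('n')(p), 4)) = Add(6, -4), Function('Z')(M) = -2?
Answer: -10098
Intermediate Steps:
Function('n')(p) = Rational(-18, 5) (Function('n')(p) = Add(-4, Mul(Rational(1, 5), Add(6, -4))) = Add(-4, Mul(Rational(1, 5), 2)) = Add(-4, Rational(2, 5)) = Rational(-18, 5))
Function('E')(H, C) = Add(3, H, Mul(H, Pow(C, 2))) (Function('E')(H, C) = Add(3, Add(Mul(Mul(C, H), C), H)) = Add(3, Add(Mul(H, Pow(C, 2)), H)) = Add(3, Add(H, Mul(H, Pow(C, 2)))) = Add(3, H, Mul(H, Pow(C, 2))))
Function('V')(c) = Mul(10, c) (Function('V')(c) = Mul(Mul(c, -2), -5) = Mul(Mul(-2, c), -5) = Mul(10, c))
z = -333 (z = Mul(-9, Add(3, 2, Mul(2, Pow(-4, 2)))) = Mul(-9, Add(3, 2, Mul(2, 16))) = Mul(-9, Add(3, 2, 32)) = Mul(-9, 37) = -333)
Mul(Add(Function('n')(-6), z), Function('V')(3)) = Mul(Add(Rational(-18, 5), -333), Mul(10, 3)) = Mul(Rational(-1683, 5), 30) = -10098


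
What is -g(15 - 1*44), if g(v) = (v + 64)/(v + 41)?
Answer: -35/12 ≈ -2.9167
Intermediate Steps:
g(v) = (64 + v)/(41 + v)
-g(15 - 1*44) = -(64 + (15 - 1*44))/(41 + (15 - 1*44)) = -(64 + (15 - 44))/(41 + (15 - 44)) = -(64 - 29)/(41 - 29) = -35/12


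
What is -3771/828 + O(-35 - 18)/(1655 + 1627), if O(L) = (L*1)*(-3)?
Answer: -226755/50324 ≈ -4.5059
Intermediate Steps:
O(L) = -3*L (O(L) = L*(-3) = -3*L)
-3771/828 + O(-35 - 18)/(1655 + 1627) = -3771/828 + (-3*(-35 - 18))/(1655 + 1627) = -3771*1/828 - 3*(-53)/3282 = -419/92 + 159*(1/3282) = -419/92 + 53/1094 = -226755/50324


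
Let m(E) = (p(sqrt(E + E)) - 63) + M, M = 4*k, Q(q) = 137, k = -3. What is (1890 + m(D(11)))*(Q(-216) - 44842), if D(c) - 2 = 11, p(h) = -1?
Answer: -81094870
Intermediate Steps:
D(c) = 13 (D(c) = 2 + 11 = 13)
M = -12 (M = 4*(-3) = -12)
m(E) = -76 (m(E) = (-1 - 63) - 12 = -64 - 12 = -76)
(1890 + m(D(11)))*(Q(-216) - 44842) = (1890 - 76)*(137 - 44842) = 1814*(-44705) = -81094870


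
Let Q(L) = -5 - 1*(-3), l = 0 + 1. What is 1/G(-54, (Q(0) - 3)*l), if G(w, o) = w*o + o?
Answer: 1/265 ≈ 0.0037736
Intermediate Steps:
l = 1
Q(L) = -2 (Q(L) = -5 + 3 = -2)
G(w, o) = o + o*w (G(w, o) = o*w + o = o + o*w)
1/G(-54, (Q(0) - 3)*l) = 1/(((-2 - 3)*1)*(1 - 54)) = 1/(-5*1*(-53)) = 1/(-5*(-53)) = 1/265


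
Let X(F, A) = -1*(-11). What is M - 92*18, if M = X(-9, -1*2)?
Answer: -1645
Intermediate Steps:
X(F, A) = 11
M = 11
M - 92*18 = 11 - 92*18 = 11 - 1656 = -1645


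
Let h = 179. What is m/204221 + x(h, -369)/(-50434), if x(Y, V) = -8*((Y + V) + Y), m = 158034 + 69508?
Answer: 5728940890/5149840957 ≈ 1.1124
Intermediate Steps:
m = 227542
x(Y, V) = -16*Y - 8*V (x(Y, V) = -8*((V + Y) + Y) = -8*(V + 2*Y) = -16*Y - 8*V)
m/204221 + x(h, -369)/(-50434) = 227542/204221 + (-16*179 - 8*(-369))/(-50434) = 227542*(1/204221) + (-2864 + 2952)*(-1/50434) = 227542/204221 + 88*(-1/50434) = 227542/204221 - 44/25217 = 5728940890/5149840957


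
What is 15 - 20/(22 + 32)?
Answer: 395/27 ≈ 14.630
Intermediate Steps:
15 - 20/(22 + 32) = 15 - 20/54 = 15 + (1/54)*(-20) = 15 - 10/27 = 395/27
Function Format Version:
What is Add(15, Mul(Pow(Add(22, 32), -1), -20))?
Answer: Rational(395, 27) ≈ 14.630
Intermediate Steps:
Add(15, Mul(Pow(Add(22, 32), -1), -20)) = Add(15, Mul(Pow(54, -1), -20)) = Add(15, Mul(Rational(1, 54), -20)) = Add(15, Rational(-10, 27)) = Rational(395, 27)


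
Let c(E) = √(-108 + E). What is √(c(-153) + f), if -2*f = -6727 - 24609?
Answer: √(15668 + 3*I*√29) ≈ 125.17 + 0.0645*I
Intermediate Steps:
f = 15668 (f = -(-6727 - 24609)/2 = -½*(-31336) = 15668)
√(c(-153) + f) = √(√(-108 - 153) + 15668) = √(√(-261) + 15668) = √(3*I*√29 + 15668) = √(15668 + 3*I*√29)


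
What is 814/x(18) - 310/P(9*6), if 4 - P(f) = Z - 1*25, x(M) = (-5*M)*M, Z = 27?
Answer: -125957/810 ≈ -155.50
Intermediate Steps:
x(M) = -5*M²
P(f) = 2 (P(f) = 4 - (27 - 1*25) = 4 - (27 - 25) = 4 - 1*2 = 4 - 2 = 2)
814/x(18) - 310/P(9*6) = 814/((-5*18²)) - 310/2 = 814/((-5*324)) - 310*½ = 814/(-1620) - 155 = 814*(-1/1620) - 155 = -407/810 - 155 = -125957/810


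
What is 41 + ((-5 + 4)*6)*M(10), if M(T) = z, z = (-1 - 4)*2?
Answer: 101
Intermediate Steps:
z = -10 (z = -5*2 = -10)
M(T) = -10
41 + ((-5 + 4)*6)*M(10) = 41 + ((-5 + 4)*6)*(-10) = 41 - 1*6*(-10) = 41 - 6*(-10) = 41 + 60 = 101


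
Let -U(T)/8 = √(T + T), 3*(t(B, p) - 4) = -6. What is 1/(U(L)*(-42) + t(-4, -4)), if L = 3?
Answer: -1/338686 + 84*√6/169343 ≈ 0.0012121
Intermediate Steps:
t(B, p) = 2 (t(B, p) = 4 + (⅓)*(-6) = 4 - 2 = 2)
U(T) = -8*√2*√T (U(T) = -8*√(T + T) = -8*√2*√T)
1/(U(L)*(-42) + t(-4, -4)) = 1/(-8*√2*√3*(-42) + 2) = 1/(-8*√6*(-42) + 2) = 1/(336*√6 + 2) = 1/(2 + 336*√6)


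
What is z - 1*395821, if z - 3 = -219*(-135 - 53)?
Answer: -354646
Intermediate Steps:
z = 41175 (z = 3 - 219*(-135 - 53) = 3 - 219*(-188) = 3 + 41172 = 41175)
z - 1*395821 = 41175 - 1*395821 = 41175 - 395821 = -354646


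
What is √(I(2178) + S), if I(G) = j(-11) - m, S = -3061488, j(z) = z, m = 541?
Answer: 2*I*√765510 ≈ 1749.9*I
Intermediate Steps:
I(G) = -552 (I(G) = -11 - 1*541 = -11 - 541 = -552)
√(I(2178) + S) = √(-552 - 3061488) = √(-3062040) = 2*I*√765510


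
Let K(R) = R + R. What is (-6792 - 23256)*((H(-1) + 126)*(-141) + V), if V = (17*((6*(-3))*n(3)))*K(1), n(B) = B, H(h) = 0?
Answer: 589000896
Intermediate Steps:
K(R) = 2*R
V = -1836 (V = (17*((6*(-3))*3))*(2*1) = (17*(-18*3))*2 = (17*(-54))*2 = -918*2 = -1836)
(-6792 - 23256)*((H(-1) + 126)*(-141) + V) = (-6792 - 23256)*((0 + 126)*(-141) - 1836) = -30048*(126*(-141) - 1836) = -30048*(-17766 - 1836) = -30048*(-19602) = 589000896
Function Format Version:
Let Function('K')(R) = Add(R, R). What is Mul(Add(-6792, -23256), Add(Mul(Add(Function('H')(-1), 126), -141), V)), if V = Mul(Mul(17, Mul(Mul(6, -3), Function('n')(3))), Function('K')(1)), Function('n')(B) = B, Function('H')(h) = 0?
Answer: 589000896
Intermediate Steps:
Function('K')(R) = Mul(2, R)
V = -1836 (V = Mul(Mul(17, Mul(Mul(6, -3), 3)), Mul(2, 1)) = Mul(Mul(17, Mul(-18, 3)), 2) = Mul(Mul(17, -54), 2) = Mul(-918, 2) = -1836)
Mul(Add(-6792, -23256), Add(Mul(Add(Function('H')(-1), 126), -141), V)) = Mul(Add(-6792, -23256), Add(Mul(Add(0, 126), -141), -1836)) = Mul(-30048, Add(Mul(126, -141), -1836)) = Mul(-30048, Add(-17766, -1836)) = Mul(-30048, -19602) = 589000896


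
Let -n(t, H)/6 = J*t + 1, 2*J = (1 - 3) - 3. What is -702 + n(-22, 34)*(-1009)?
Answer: 338322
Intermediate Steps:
J = -5/2 (J = ((1 - 3) - 3)/2 = (-2 - 3)/2 = (½)*(-5) = -5/2 ≈ -2.5000)
n(t, H) = -6 + 15*t (n(t, H) = -6*(-5*t/2 + 1) = -6*(1 - 5*t/2) = -6 + 15*t)
-702 + n(-22, 34)*(-1009) = -702 + (-6 + 15*(-22))*(-1009) = -702 + (-6 - 330)*(-1009) = -702 - 336*(-1009) = -702 + 339024 = 338322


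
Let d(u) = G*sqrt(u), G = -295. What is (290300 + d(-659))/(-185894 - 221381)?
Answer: -11612/16291 + 59*I*sqrt(659)/81455 ≈ -0.71279 + 0.018594*I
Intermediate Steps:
d(u) = -295*sqrt(u)
(290300 + d(-659))/(-185894 - 221381) = (290300 - 295*I*sqrt(659))/(-185894 - 221381) = (290300 - 295*I*sqrt(659))/(-407275) = (290300 - 295*I*sqrt(659))*(-1/407275) = -11612/16291 + 59*I*sqrt(659)/81455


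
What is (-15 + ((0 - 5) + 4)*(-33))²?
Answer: 324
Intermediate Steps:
(-15 + ((0 - 5) + 4)*(-33))² = (-15 + (-5 + 4)*(-33))² = (-15 - 1*(-33))² = (-15 + 33)² = 18² = 324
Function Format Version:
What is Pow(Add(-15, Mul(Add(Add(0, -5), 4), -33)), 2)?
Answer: 324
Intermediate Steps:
Pow(Add(-15, Mul(Add(Add(0, -5), 4), -33)), 2) = Pow(Add(-15, Mul(Add(-5, 4), -33)), 2) = Pow(Add(-15, Mul(-1, -33)), 2) = Pow(Add(-15, 33), 2) = Pow(18, 2) = 324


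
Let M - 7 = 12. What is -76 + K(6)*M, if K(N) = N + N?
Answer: 152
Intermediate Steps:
M = 19 (M = 7 + 12 = 19)
K(N) = 2*N
-76 + K(6)*M = -76 + (2*6)*19 = -76 + 12*19 = -76 + 228 = 152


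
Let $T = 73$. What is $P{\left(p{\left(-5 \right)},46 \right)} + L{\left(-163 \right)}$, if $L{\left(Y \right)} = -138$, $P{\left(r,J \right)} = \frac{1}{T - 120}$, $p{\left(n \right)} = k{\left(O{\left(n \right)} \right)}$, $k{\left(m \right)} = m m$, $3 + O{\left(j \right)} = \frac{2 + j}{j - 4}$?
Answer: $- \frac{6487}{47} \approx -138.02$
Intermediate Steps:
$O{\left(j \right)} = -3 + \frac{2 + j}{-4 + j}$ ($O{\left(j \right)} = -3 + \frac{2 + j}{j - 4} = -3 + \frac{2 + j}{-4 + j}$)
$k{\left(m \right)} = m^{2}$
$p{\left(n \right)} = \frac{4 \left(7 - n\right)^{2}}{\left(-4 + n\right)^{2}}$ ($p{\left(n \right)} = \left(\frac{2 \left(7 - n\right)}{-4 + n}\right)^{2} = \frac{4 \left(7 - n\right)^{2}}{\left(-4 + n\right)^{2}}$)
$P{\left(r,J \right)} = - \frac{1}{47}$ ($P{\left(r,J \right)} = \frac{1}{73 - 120} = \frac{1}{-47} = - \frac{1}{47}$)
$P{\left(p{\left(-5 \right)},46 \right)} + L{\left(-163 \right)} = - \frac{1}{47} - 138 = - \frac{6487}{47}$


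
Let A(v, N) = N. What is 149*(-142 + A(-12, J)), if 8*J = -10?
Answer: -85377/4 ≈ -21344.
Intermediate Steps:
J = -5/4 (J = (⅛)*(-10) = -5/4 ≈ -1.2500)
149*(-142 + A(-12, J)) = 149*(-142 - 5/4) = 149*(-573/4) = -85377/4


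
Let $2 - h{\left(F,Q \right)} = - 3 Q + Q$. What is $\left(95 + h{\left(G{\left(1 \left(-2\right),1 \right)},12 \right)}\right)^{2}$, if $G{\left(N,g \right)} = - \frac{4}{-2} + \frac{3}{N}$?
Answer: $14641$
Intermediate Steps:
$G{\left(N,g \right)} = 2 + \frac{3}{N}$ ($G{\left(N,g \right)} = \left(-4\right) \left(- \frac{1}{2}\right) + \frac{3}{N} = 2 + \frac{3}{N}$)
$h{\left(F,Q \right)} = 2 + 2 Q$ ($h{\left(F,Q \right)} = 2 - \left(- 3 Q + Q\right) = 2 - - 2 Q = 2 + 2 Q$)
$\left(95 + h{\left(G{\left(1 \left(-2\right),1 \right)},12 \right)}\right)^{2} = \left(95 + \left(2 + 2 \cdot 12\right)\right)^{2} = \left(95 + \left(2 + 24\right)\right)^{2} = \left(95 + 26\right)^{2} = 121^{2} = 14641$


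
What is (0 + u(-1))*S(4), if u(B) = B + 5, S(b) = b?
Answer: 16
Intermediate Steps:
u(B) = 5 + B
(0 + u(-1))*S(4) = (0 + (5 - 1))*4 = (0 + 4)*4 = 4*4 = 16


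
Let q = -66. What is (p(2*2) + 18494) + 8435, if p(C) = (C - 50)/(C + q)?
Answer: 834822/31 ≈ 26930.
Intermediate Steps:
p(C) = (-50 + C)/(-66 + C) (p(C) = (C - 50)/(C - 66) = (-50 + C)/(-66 + C))
(p(2*2) + 18494) + 8435 = ((-50 + 2*2)/(-66 + 2*2) + 18494) + 8435 = ((-50 + 4)/(-66 + 4) + 18494) + 8435 = (-46/(-62) + 18494) + 8435 = (-1/62*(-46) + 18494) + 8435 = (23/31 + 18494) + 8435 = 573337/31 + 8435 = 834822/31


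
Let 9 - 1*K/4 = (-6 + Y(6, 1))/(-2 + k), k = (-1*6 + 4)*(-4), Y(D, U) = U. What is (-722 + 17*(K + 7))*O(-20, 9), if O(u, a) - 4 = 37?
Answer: 8077/3 ≈ 2692.3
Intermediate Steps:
O(u, a) = 41 (O(u, a) = 4 + 37 = 41)
k = 8 (k = (-6 + 4)*(-4) = -2*(-4) = 8)
K = 118/3 (K = 36 - 4*(-6 + 1)/(-2 + 8) = 36 - (-20)/6 = 36 - 4*(-⅚) = 36 + 10/3 = 118/3 ≈ 39.333)
(-722 + 17*(K + 7))*O(-20, 9) = (-722 + 17*(118/3 + 7))*41 = (-722 + 17*(139/3))*41 = (-722 + 2363/3)*41 = (197/3)*41 = 8077/3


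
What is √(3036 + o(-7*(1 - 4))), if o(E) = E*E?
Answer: √3477 ≈ 58.966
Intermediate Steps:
o(E) = E²
√(3036 + o(-7*(1 - 4))) = √(3036 + (-7*(1 - 4))²) = √(3036 + (-7*(-3))²) = √(3036 + 21²) = √(3036 + 441) = √3477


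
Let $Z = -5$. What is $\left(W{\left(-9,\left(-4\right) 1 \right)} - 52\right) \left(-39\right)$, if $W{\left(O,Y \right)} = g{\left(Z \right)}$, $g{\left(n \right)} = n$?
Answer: $2223$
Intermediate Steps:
$W{\left(O,Y \right)} = -5$
$\left(W{\left(-9,\left(-4\right) 1 \right)} - 52\right) \left(-39\right) = \left(-5 - 52\right) \left(-39\right) = \left(-57\right) \left(-39\right) = 2223$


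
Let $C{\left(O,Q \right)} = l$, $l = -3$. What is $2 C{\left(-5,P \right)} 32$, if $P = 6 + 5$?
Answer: $-192$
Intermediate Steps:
$P = 11$
$C{\left(O,Q \right)} = -3$
$2 C{\left(-5,P \right)} 32 = 2 \left(-3\right) 32 = \left(-6\right) 32 = -192$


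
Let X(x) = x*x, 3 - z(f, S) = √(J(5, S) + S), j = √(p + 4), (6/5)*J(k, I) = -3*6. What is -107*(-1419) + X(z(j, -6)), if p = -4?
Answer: 151821 - 6*I*√21 ≈ 1.5182e+5 - 27.495*I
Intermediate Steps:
J(k, I) = -15 (J(k, I) = 5*(-3*6)/6 = (⅚)*(-18) = -15)
j = 0 (j = √(-4 + 4) = √0 = 0)
z(f, S) = 3 - √(-15 + S)
X(x) = x²
-107*(-1419) + X(z(j, -6)) = -107*(-1419) + (3 - √(-15 - 6))² = 151833 + (3 - √(-21))² = 151833 + (3 - I*√21)²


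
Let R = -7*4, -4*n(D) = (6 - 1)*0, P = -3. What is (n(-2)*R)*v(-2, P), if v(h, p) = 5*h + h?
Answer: 0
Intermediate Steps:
v(h, p) = 6*h
n(D) = 0 (n(D) = -(6 - 1)*0/4 = -5*0/4 = -1/4*0 = 0)
R = -28
(n(-2)*R)*v(-2, P) = (0*(-28))*(6*(-2)) = 0*(-12) = 0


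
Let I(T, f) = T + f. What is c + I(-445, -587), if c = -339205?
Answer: -340237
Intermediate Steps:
c + I(-445, -587) = -339205 + (-445 - 587) = -339205 - 1032 = -340237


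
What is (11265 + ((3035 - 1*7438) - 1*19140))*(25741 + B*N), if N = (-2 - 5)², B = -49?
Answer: -286568520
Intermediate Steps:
N = 49 (N = (-7)² = 49)
(11265 + ((3035 - 1*7438) - 1*19140))*(25741 + B*N) = (11265 + ((3035 - 1*7438) - 1*19140))*(25741 - 49*49) = (11265 + ((3035 - 7438) - 19140))*(25741 - 2401) = (11265 + (-4403 - 19140))*23340 = (11265 - 23543)*23340 = -12278*23340 = -286568520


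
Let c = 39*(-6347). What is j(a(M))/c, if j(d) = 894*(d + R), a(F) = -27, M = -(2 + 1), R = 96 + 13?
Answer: -24436/82511 ≈ -0.29615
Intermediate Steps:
R = 109
M = -3 (M = -1*3 = -3)
c = -247533
j(d) = 97446 + 894*d (j(d) = 894*(d + 109) = 894*(109 + d) = 97446 + 894*d)
j(a(M))/c = (97446 + 894*(-27))/(-247533) = (97446 - 24138)*(-1/247533) = 73308*(-1/247533) = -24436/82511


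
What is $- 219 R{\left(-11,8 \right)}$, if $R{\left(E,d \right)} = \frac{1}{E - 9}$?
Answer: $\frac{219}{20} \approx 10.95$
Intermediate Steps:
$R{\left(E,d \right)} = \frac{1}{-9 + E}$
$- 219 R{\left(-11,8 \right)} = - \frac{219}{-9 - 11} = - \frac{219}{-20} = \left(-219\right) \left(- \frac{1}{20}\right) = \frac{219}{20}$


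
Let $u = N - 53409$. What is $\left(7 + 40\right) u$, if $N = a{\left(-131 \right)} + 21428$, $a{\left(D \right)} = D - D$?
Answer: $-1503107$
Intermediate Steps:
$a{\left(D \right)} = 0$
$N = 21428$ ($N = 0 + 21428 = 21428$)
$u = -31981$ ($u = 21428 - 53409 = -31981$)
$\left(7 + 40\right) u = \left(7 + 40\right) \left(-31981\right) = 47 \left(-31981\right) = -1503107$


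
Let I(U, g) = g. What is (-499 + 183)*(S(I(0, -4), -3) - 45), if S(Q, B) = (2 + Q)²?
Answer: 12956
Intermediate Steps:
(-499 + 183)*(S(I(0, -4), -3) - 45) = (-499 + 183)*((2 - 4)² - 45) = -316*((-2)² - 45) = -316*(4 - 45) = -316*(-41) = 12956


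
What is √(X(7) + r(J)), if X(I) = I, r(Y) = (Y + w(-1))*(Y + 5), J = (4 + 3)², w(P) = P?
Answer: √2599 ≈ 50.980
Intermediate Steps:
J = 49 (J = 7² = 49)
r(Y) = (-1 + Y)*(5 + Y) (r(Y) = (Y - 1)*(Y + 5) = (-1 + Y)*(5 + Y))
√(X(7) + r(J)) = √(7 + (-5 + 49² + 4*49)) = √(7 + (-5 + 2401 + 196)) = √(7 + 2592) = √2599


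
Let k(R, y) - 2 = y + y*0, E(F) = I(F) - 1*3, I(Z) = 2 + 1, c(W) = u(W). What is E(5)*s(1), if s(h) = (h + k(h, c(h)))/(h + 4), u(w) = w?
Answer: 0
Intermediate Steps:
c(W) = W
I(Z) = 3
E(F) = 0 (E(F) = 3 - 1*3 = 3 - 3 = 0)
k(R, y) = 2 + y (k(R, y) = 2 + (y + y*0) = 2 + (y + 0) = 2 + y)
s(h) = (2 + 2*h)/(4 + h) (s(h) = (h + (2 + h))/(h + 4) = (2 + 2*h)/(4 + h))
E(5)*s(1) = 0*(2*(1 + 1)/(4 + 1)) = 0*(2*2/5) = 0*(2*(⅕)*2) = 0*(⅘) = 0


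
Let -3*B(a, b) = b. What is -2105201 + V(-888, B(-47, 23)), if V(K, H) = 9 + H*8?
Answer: -6315760/3 ≈ -2.1053e+6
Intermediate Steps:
B(a, b) = -b/3
V(K, H) = 9 + 8*H
-2105201 + V(-888, B(-47, 23)) = -2105201 + (9 + 8*(-⅓*23)) = -2105201 + (9 + 8*(-23/3)) = -2105201 + (9 - 184/3) = -2105201 - 157/3 = -6315760/3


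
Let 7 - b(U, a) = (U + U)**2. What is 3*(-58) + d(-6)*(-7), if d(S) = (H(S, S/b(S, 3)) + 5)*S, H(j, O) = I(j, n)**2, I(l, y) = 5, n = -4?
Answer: 1086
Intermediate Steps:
b(U, a) = 7 - 4*U**2 (b(U, a) = 7 - (U + U)**2 = 7 - (2*U)**2 = 7 - 4*U**2)
H(j, O) = 25 (H(j, O) = 5**2 = 25)
d(S) = 30*S (d(S) = (25 + 5)*S = 30*S)
3*(-58) + d(-6)*(-7) = 3*(-58) + (30*(-6))*(-7) = -174 - 180*(-7) = -174 + 1260 = 1086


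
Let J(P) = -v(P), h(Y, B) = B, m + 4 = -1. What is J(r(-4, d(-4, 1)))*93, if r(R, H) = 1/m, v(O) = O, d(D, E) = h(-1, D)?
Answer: 93/5 ≈ 18.600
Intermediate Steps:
m = -5 (m = -4 - 1 = -5)
d(D, E) = D
r(R, H) = -⅕ (r(R, H) = 1/(-5) = -⅕)
J(P) = -P
J(r(-4, d(-4, 1)))*93 = -1*(-⅕)*93 = (⅕)*93 = 93/5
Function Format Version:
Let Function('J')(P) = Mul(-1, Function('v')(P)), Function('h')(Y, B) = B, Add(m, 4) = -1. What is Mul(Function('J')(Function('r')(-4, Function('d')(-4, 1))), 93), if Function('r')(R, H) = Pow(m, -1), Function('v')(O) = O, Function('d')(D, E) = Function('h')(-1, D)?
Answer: Rational(93, 5) ≈ 18.600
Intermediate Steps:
m = -5 (m = Add(-4, -1) = -5)
Function('d')(D, E) = D
Function('r')(R, H) = Rational(-1, 5) (Function('r')(R, H) = Pow(-5, -1) = Rational(-1, 5))
Function('J')(P) = Mul(-1, P)
Mul(Function('J')(Function('r')(-4, Function('d')(-4, 1))), 93) = Mul(Mul(-1, Rational(-1, 5)), 93) = Mul(Rational(1, 5), 93) = Rational(93, 5)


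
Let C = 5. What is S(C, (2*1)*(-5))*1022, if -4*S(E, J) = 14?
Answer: -3577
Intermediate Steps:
S(E, J) = -7/2 (S(E, J) = -¼*14 = -7/2)
S(C, (2*1)*(-5))*1022 = -7/2*1022 = -3577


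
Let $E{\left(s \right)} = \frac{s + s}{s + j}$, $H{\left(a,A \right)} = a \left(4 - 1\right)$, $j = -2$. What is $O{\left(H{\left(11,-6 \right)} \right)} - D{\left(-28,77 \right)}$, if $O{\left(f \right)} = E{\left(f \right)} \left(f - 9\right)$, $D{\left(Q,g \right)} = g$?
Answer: $- \frac{803}{31} \approx -25.903$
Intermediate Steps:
$H{\left(a,A \right)} = 3 a$ ($H{\left(a,A \right)} = a 3 = 3 a$)
$E{\left(s \right)} = \frac{2 s}{-2 + s}$ ($E{\left(s \right)} = \frac{s + s}{s - 2} = \frac{2 s}{-2 + s}$)
$O{\left(f \right)} = \frac{2 f \left(-9 + f\right)}{-2 + f}$ ($O{\left(f \right)} = \frac{2 f}{-2 + f} \left(f - 9\right) = \frac{2 f}{-2 + f} \left(-9 + f\right) = \frac{2 f \left(-9 + f\right)}{-2 + f}$)
$O{\left(H{\left(11,-6 \right)} \right)} - D{\left(-28,77 \right)} = \frac{2 \cdot 3 \cdot 11 \left(-9 + 3 \cdot 11\right)}{-2 + 3 \cdot 11} - 77 = 2 \cdot 33 \frac{1}{-2 + 33} \left(-9 + 33\right) - 77 = 2 \cdot 33 \cdot \frac{1}{31} \cdot 24 - 77 = \frac{1584}{31} - 77 = - \frac{803}{31}$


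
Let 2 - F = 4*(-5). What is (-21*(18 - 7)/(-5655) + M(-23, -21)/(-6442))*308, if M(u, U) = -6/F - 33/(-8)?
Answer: 301083839/24286340 ≈ 12.397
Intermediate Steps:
F = 22 (F = 2 - 4*(-5) = 2 - 1*(-20) = 2 + 20 = 22)
M(u, U) = 339/88 (M(u, U) = -6/22 - 33/(-8) = -6*1/22 - 33*(-⅛) = -3/11 + 33/8 = 339/88)
(-21*(18 - 7)/(-5655) + M(-23, -21)/(-6442))*308 = (-21*(18 - 7)/(-5655) + (339/88)/(-6442))*308 = (-21*11*(-1/5655) + (339/88)*(-1/6442))*308 = (-231*(-1/5655) - 339/566896)*308 = (77/1885 - 339/566896)*308 = (43011977/1068598960)*308 = 301083839/24286340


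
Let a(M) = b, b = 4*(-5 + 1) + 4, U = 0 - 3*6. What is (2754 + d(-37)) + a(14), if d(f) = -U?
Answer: 2760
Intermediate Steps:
U = -18 (U = 0 - 18 = -18)
d(f) = 18 (d(f) = -1*(-18) = 18)
b = -12 (b = 4*(-4) + 4 = -16 + 4 = -12)
a(M) = -12
(2754 + d(-37)) + a(14) = (2754 + 18) - 12 = 2772 - 12 = 2760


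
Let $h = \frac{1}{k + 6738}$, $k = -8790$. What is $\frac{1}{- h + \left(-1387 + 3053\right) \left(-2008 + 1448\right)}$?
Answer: $- \frac{2052}{1914433919} \approx -1.0719 \cdot 10^{-6}$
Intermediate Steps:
$h = - \frac{1}{2052}$ ($h = \frac{1}{-8790 + 6738} = \frac{1}{-2052} = - \frac{1}{2052} \approx -0.00048733$)
$\frac{1}{- h + \left(-1387 + 3053\right) \left(-2008 + 1448\right)} = \frac{1}{\left(-1\right) \left(- \frac{1}{2052}\right) + \left(-1387 + 3053\right) \left(-2008 + 1448\right)} = \frac{1}{\frac{1}{2052} + 1666 \left(-560\right)} = \frac{1}{\frac{1}{2052} - 932960} = \frac{1}{- \frac{1914433919}{2052}} = - \frac{2052}{1914433919}$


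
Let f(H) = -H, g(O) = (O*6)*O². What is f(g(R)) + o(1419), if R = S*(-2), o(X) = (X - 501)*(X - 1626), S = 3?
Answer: -188730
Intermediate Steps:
o(X) = (-1626 + X)*(-501 + X) (o(X) = (-501 + X)*(-1626 + X) = (-1626 + X)*(-501 + X))
R = -6 (R = 3*(-2) = -6)
g(O) = 6*O³ (g(O) = (6*O)*O² = 6*O³)
f(g(R)) + o(1419) = -6*(-6)³ + (814626 + 1419² - 2127*1419) = -6*(-216) + (814626 + 2013561 - 3018213) = -1*(-1296) - 190026 = 1296 - 190026 = -188730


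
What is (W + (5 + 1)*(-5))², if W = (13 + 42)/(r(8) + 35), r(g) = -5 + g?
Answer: 1177225/1444 ≈ 815.25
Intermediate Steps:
W = 55/38 (W = (13 + 42)/((-5 + 8) + 35) = 55/(3 + 35) = 55/38 ≈ 1.4474)
(W + (5 + 1)*(-5))² = (55/38 + (5 + 1)*(-5))² = (55/38 + 6*(-5))² = (55/38 - 30)² = (-1085/38)² = 1177225/1444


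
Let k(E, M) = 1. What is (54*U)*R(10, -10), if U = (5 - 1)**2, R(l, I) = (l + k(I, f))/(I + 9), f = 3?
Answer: -9504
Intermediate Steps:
R(l, I) = (1 + l)/(9 + I) (R(l, I) = (l + 1)/(I + 9) = (1 + l)/(9 + I))
U = 16 (U = 4**2 = 16)
(54*U)*R(10, -10) = (54*16)*((1 + 10)/(9 - 10)) = 864*(11/(-1)) = 864*(-1*11) = 864*(-11) = -9504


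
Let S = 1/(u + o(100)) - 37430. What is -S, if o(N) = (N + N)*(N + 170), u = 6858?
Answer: 2277914939/60858 ≈ 37430.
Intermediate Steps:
o(N) = 2*N*(170 + N) (o(N) = (2*N)*(170 + N) = 2*N*(170 + N))
S = -2277914939/60858 (S = 1/(6858 + 2*100*(170 + 100)) - 37430 = 1/(6858 + 2*100*270) - 37430 = 1/(6858 + 54000) - 37430 = 1/60858 - 37430 = -2277914939/60858 ≈ -37430.)
-S = -1*(-2277914939/60858) = 2277914939/60858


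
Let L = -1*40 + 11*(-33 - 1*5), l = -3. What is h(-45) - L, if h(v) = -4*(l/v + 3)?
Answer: 6686/15 ≈ 445.73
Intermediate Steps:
h(v) = -12 + 12/v (h(v) = -4*(-3/v + 3) = -4*(3 - 3/v) = -12 + 12/v)
L = -458 (L = -40 + 11*(-33 - 5) = -40 + 11*(-38) = -40 - 418 = -458)
h(-45) - L = (-12 + 12/(-45)) - 1*(-458) = (-12 + 12*(-1/45)) + 458 = (-12 - 4/15) + 458 = -184/15 + 458 = 6686/15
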